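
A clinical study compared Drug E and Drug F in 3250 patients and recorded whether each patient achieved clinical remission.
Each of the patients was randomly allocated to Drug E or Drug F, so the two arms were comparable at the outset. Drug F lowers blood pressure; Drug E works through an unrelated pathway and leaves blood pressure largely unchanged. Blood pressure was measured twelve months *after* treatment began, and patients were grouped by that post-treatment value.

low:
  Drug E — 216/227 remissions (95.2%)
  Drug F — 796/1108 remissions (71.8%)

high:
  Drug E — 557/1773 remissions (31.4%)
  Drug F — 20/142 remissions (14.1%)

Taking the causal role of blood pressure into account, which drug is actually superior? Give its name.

Drug E is higher inside every blood pressure stratum but Drug F is higher in aggregate. Whether to stratify depends on how blood pressure relates to the drug.
Stratifying would compare drugs among patients the drugs themselves sorted into blood pressure groups — a form of selection on an intermediate. The unconditioned pooled rates give the total causal effect.
Pooled: Drug E 38.6% vs Drug F 65.3%; Drug F is higher overall.

Drug F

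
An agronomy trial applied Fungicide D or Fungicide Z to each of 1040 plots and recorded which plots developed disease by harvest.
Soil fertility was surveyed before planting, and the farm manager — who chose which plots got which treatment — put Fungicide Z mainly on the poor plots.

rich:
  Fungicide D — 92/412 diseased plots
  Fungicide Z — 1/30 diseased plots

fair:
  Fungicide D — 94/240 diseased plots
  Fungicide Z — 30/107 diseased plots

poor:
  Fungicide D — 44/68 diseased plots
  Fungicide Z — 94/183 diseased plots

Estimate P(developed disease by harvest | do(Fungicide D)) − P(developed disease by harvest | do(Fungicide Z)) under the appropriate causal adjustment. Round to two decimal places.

Fungicide Z is lower inside every soil fertility stratum but Fungicide D is lower in aggregate. Whether to stratify depends on how soil fertility relates to the fungicide.
The imbalance in soil fertility arose from how plots were allocated, not from anything the fungicide did; and soil fertility independently affects the outcome. The pooled gap is confounded — condition on soil fertility.
Adjusting over the population distribution of soil fertility: 0.425·(0.223−0.033) + 0.334·(0.392−0.280) + 0.241·(0.647−0.514) = +0.150.

+0.15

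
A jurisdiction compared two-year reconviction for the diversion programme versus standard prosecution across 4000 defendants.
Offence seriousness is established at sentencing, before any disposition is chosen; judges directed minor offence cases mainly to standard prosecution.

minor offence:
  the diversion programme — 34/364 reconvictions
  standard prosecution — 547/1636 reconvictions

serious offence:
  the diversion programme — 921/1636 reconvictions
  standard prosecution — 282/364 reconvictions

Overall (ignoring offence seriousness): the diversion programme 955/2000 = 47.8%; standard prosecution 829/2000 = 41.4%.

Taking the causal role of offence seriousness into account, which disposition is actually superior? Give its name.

the diversion programme

The stratified and pooled comparisons disagree (the diversion programme wins within each offence seriousness; standard prosecution wins overall), so the answer turns on the causal role of offence seriousness.
Since offence seriousness is a pre-existing factor (not a product of the disposition) and it affects the outcome on its own, it is a confounder. The stratified rates, not the pooled rate, identify the causal effect.
Within each level — minor offence: 9.3% vs 33.4%; serious offence: 56.3% vs 77.5% — the diversion programme is lower every time.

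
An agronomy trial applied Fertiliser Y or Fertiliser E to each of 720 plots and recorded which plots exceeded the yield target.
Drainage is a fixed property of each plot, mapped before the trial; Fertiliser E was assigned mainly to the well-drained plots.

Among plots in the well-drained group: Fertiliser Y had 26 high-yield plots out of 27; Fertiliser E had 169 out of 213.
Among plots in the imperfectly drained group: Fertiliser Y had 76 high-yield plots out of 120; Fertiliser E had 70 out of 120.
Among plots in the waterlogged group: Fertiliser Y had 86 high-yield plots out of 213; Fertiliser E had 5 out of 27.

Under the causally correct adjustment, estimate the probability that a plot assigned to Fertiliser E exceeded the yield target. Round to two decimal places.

0.52

Field drainage is set before the fertiliser has any effect — it is not caused by the fertiliser — and it independently drives the outcome. That makes it a confounder, so the causal comparison is within field drainage levels.
Standardising Fertiliser E to the population field drainage mix: 0.333·169/213 + 0.333·70/120 + 0.333·5/27 = 0.521.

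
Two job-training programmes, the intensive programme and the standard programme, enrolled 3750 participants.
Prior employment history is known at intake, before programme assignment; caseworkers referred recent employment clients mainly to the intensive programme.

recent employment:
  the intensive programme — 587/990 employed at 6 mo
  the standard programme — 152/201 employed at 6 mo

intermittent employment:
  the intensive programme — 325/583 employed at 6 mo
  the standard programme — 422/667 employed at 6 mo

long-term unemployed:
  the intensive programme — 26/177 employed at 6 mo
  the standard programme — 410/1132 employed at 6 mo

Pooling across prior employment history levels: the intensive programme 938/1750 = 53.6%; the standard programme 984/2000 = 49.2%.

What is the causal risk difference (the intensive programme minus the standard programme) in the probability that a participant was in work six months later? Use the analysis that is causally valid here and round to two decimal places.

the standard programme is higher inside every prior employment history stratum but the intensive programme is higher in aggregate. Whether to stratify depends on how prior employment history relates to the programme.
Nothing the programme does changes prior employment history; the imbalance is an allocation artefact. With prior employment history also predicting the outcome, the pooled figure is confounded, and the within-stratum comparison is the causal one.
Adjusting over the population distribution of prior employment history: 0.318·(0.593−0.756) + 0.333·(0.557−0.633) + 0.349·(0.147−0.362) = -0.152.

-0.15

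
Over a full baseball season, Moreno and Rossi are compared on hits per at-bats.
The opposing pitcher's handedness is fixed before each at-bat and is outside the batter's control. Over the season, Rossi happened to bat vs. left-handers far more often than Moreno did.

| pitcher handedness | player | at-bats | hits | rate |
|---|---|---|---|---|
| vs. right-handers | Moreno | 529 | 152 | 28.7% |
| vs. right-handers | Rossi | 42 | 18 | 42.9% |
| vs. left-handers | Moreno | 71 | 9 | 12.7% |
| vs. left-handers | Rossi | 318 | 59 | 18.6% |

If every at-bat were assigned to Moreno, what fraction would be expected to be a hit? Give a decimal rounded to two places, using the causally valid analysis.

The pitcher handedness-specific comparison favours Rossi throughout, but the pooled figures favour Moreno. The question is whether to condition on pitcher handedness.
Pitcher handedness differs across players for reasons unrelated to any effect of the player itself, and it separately predicts the outcome — a classic confounder. We must compare within pitcher handedness levels.
Standardising Moreno to the population pitcher handedness mix: 0.595·152/529 + 0.405·9/71 = 0.222.

0.22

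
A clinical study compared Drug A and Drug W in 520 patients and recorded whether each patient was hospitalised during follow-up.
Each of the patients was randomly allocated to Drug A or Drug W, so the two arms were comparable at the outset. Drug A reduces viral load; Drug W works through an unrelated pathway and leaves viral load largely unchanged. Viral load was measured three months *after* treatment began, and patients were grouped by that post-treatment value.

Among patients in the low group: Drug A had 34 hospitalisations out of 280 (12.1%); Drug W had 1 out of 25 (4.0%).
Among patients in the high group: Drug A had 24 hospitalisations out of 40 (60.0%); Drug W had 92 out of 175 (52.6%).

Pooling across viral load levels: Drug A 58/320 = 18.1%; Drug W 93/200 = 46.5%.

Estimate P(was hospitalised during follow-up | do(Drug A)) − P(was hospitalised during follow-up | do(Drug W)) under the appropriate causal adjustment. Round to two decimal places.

-0.28

Stratifying would compare drugs among patients the drugs themselves sorted into viral load groups — a form of selection on an intermediate. The unconditioned pooled rates give the total causal effect.
The causal difference is the pooled difference: 0.181 − 0.465 = -0.284.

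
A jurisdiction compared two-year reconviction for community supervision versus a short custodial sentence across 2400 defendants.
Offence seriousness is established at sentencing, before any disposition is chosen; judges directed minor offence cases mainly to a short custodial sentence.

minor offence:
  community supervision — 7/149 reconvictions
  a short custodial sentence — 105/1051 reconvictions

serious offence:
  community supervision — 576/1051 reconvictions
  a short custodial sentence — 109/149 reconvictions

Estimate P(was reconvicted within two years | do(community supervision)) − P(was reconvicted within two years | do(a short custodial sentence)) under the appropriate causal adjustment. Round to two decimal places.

community supervision is lower inside every offence seriousness stratum but a short custodial sentence is lower in aggregate. Whether to stratify depends on how offence seriousness relates to the disposition.
Offence seriousness is set before the disposition has any effect — it is not caused by the disposition — and it independently drives the outcome. That makes it a confounder, so the causal comparison is within offence seriousness levels.
Adjusting over the population distribution of offence seriousness: 0.500·(0.047−0.100) + 0.500·(0.548−0.732) = -0.118.

-0.12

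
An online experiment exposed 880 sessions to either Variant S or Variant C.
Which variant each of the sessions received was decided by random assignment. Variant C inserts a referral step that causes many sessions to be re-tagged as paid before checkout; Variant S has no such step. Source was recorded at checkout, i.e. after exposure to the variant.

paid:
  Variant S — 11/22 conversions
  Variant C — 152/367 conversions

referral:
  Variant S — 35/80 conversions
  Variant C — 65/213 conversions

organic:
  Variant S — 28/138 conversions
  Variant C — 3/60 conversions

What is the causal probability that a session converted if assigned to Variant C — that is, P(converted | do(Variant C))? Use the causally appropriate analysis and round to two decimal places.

0.34

The distribution of traffic source is itself part of what the variant does — it is an intermediate outcome. Holding it fixed would remove that part of the effect; the total effect is the pooled difference.
So P(outcome | do(Variant C)) is just the pooled rate for Variant C: 220/640 = 0.344.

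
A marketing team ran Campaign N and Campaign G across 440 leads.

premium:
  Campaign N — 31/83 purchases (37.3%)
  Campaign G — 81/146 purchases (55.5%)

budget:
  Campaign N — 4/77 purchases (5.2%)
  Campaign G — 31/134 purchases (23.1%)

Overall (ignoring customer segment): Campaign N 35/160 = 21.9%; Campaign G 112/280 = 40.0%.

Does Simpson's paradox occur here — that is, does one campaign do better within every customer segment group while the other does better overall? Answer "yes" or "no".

no

Within each customer segment level (premium 37.3% vs 55.5%; budget 5.2% vs 23.1%), Campaign G has the higher rate every time. Pooled: 21.9% vs 40.0% — Campaign G has the higher rate overall. They agree.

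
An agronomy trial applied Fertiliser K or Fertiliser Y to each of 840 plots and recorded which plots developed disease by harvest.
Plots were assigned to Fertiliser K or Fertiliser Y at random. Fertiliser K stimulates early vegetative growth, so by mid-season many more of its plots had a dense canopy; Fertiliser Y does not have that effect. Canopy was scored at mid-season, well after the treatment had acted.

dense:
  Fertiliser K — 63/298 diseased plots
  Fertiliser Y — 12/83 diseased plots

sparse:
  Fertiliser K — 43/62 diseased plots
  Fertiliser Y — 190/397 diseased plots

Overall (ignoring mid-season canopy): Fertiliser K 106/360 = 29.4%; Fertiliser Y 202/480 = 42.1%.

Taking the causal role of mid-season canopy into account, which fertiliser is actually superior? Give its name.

Mid-season canopy lies on the pathway fertiliser → mid-season canopy → outcome, so adjusting for it blocks the indirect effect. For the total causal effect of fertiliser, use the unadjusted pooled rates.
Pooled: Fertiliser K 29.4% vs Fertiliser Y 42.1%; Fertiliser K is lower overall.

Fertiliser K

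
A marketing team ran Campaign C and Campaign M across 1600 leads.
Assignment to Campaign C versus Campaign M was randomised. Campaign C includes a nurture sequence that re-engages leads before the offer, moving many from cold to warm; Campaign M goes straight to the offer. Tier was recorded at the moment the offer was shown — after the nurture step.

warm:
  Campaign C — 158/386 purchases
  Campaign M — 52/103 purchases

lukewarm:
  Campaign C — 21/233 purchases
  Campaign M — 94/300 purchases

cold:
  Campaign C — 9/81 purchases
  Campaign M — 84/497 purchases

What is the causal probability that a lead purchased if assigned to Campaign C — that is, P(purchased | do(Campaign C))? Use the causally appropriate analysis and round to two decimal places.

0.27

The stratified and pooled comparisons disagree (Campaign M wins within each engagement tier; Campaign C wins overall), so the answer turns on the causal role of engagement tier.
Engagement tier is recorded after the campaign and is itself shifted by it — it sits on the causal path from campaign to outcome. Conditioning on a mediator would strip out part of the effect we want; the pooled comparison gives the total causal effect.
So P(outcome | do(Campaign C)) is just the pooled rate for Campaign C: 188/700 = 0.269.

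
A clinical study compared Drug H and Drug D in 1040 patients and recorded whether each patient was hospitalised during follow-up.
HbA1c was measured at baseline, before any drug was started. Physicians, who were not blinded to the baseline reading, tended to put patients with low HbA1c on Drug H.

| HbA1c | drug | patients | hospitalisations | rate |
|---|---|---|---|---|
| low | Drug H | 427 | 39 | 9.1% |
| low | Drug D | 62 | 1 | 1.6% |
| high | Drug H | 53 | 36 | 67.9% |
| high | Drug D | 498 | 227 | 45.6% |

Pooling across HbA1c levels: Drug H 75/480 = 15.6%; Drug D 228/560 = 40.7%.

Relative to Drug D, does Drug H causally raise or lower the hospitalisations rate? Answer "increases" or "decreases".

increases

The HbA1c-specific comparison favours Drug D throughout, but the pooled figures favour Drug H. The question is whether to condition on HbA1c.
HbA1c differs across drugs for reasons unrelated to any effect of the drug itself, and it separately predicts the outcome — a classic confounder. We must compare within HbA1c levels.
Within each level — low: 9.1% vs 1.6%; high: 67.9% vs 45.6% — Drug D is lower every time.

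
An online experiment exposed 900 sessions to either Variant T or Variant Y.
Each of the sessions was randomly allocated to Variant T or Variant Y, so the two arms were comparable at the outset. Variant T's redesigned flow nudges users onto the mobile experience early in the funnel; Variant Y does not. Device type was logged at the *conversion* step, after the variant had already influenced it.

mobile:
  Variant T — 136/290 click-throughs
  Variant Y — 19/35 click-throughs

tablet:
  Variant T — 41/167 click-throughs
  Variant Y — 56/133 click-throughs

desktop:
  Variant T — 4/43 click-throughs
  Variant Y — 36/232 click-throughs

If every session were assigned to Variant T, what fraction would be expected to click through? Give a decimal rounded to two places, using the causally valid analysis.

Stratifying would compare variants among sessions the variants themselves sorted into device type groups — a form of selection on an intermediate. The unconditioned pooled rates give the total causal effect.
So P(outcome | do(Variant T)) is just the pooled rate for Variant T: 181/500 = 0.362.

0.36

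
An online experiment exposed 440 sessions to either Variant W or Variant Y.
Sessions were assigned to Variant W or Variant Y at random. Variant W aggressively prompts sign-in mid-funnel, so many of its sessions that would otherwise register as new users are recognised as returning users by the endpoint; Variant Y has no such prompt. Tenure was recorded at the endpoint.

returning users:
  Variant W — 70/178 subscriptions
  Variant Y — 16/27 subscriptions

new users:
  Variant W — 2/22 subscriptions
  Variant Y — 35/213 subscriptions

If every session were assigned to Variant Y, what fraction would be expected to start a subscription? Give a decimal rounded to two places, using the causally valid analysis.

0.21

Variant Y is higher inside every user tenure stratum but Variant W is higher in aggregate. Whether to stratify depends on how user tenure relates to the variant.
User tenure lies on the pathway variant → user tenure → outcome, so adjusting for it blocks the indirect effect. For the total causal effect of variant, use the unadjusted pooled rates.
So P(outcome | do(Variant Y)) is just the pooled rate for Variant Y: 51/240 = 0.212.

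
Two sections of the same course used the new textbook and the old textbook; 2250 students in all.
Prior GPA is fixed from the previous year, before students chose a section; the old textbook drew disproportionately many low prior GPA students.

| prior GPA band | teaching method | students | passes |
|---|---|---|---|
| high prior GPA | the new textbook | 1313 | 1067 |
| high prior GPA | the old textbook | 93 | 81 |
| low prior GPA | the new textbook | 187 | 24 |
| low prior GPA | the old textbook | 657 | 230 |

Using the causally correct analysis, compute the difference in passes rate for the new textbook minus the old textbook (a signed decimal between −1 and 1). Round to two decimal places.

Here prior GPA band is a common cause — it drives both which teaching method a case falls under and the outcome. The crude comparison mixes populations; the stratum-specific rates are the causally relevant ones.
Adjusting over the population distribution of prior GPA band: 0.625·(0.813−0.871) + 0.375·(0.128−0.350) = -0.120.

-0.12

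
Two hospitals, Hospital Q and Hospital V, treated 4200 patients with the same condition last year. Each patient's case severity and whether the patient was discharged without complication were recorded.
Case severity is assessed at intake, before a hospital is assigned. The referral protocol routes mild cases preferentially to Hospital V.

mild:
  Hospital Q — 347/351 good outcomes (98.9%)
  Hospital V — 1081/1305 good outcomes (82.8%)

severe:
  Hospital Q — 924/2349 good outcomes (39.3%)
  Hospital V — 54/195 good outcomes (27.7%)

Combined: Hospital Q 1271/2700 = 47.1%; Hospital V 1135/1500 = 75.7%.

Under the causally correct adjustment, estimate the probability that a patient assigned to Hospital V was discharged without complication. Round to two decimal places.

0.49

Here case severity is a common cause — it drives both which hospital a case falls under and the outcome. The crude comparison mixes populations; the stratum-specific rates are the causally relevant ones.
Standardising Hospital V to the population case severity mix: 0.394·1081/1305 + 0.606·54/195 = 0.494.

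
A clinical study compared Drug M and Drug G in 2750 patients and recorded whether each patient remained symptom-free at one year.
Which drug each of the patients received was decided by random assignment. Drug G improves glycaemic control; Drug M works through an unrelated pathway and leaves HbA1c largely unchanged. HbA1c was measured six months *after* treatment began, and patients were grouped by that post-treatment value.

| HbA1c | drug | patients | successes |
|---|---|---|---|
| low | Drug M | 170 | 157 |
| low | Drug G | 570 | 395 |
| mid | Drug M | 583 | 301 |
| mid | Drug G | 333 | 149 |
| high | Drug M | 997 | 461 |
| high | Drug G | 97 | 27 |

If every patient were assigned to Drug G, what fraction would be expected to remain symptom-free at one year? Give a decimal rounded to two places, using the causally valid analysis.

Drug M is higher inside every HbA1c stratum but Drug G is higher in aggregate. Whether to stratify depends on how HbA1c relates to the drug.
Stratifying would compare drugs among patients the drugs themselves sorted into HbA1c groups — a form of selection on an intermediate. The unconditioned pooled rates give the total causal effect.
So P(outcome | do(Drug G)) is just the pooled rate for Drug G: 571/1000 = 0.571.

0.57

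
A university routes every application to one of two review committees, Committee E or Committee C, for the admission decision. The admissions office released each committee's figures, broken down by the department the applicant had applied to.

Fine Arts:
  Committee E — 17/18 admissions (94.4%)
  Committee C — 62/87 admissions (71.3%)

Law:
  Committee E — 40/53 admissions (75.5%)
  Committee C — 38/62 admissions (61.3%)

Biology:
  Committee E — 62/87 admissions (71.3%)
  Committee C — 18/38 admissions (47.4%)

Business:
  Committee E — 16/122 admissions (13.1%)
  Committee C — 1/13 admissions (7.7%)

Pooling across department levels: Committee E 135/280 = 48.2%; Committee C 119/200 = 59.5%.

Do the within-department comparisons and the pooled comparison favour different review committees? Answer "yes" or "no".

yes

Within each department level (Fine Arts 94.4% vs 71.3%; Law 75.5% vs 61.3%; Biology 71.3% vs 47.4%; Business 13.1% vs 7.7%), Committee E has the higher rate every time. Pooled: 48.2% vs 59.5% — Committee C has the higher rate overall. The two comparisons disagree.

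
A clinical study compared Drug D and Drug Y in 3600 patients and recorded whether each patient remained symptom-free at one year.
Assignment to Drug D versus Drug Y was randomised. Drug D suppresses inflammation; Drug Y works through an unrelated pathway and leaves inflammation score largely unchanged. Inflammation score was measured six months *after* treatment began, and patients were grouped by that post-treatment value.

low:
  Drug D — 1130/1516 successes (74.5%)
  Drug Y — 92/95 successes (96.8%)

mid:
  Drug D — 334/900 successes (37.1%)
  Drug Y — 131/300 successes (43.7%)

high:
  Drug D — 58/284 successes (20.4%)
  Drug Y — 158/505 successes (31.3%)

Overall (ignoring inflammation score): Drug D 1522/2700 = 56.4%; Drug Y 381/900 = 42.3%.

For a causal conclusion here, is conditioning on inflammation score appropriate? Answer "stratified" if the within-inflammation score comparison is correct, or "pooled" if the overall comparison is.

pooled

Inflammation score here is a post-treatment variable shaped by the drug; conditioning on it would introduce bias rather than remove it. The overall comparison is the causal one.
Pooled: Drug D 56.4% vs Drug Y 42.3%; Drug D is higher overall.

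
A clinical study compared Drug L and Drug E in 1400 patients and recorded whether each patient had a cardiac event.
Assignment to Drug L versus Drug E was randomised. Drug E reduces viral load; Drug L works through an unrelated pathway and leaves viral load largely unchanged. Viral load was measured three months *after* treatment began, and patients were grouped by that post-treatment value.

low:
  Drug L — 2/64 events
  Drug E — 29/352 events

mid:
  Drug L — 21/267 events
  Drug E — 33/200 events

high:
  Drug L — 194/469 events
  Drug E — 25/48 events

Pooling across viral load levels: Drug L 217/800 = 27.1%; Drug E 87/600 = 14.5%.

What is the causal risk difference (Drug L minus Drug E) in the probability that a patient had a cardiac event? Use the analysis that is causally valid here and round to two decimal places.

+0.13

Viral load lies on the pathway drug → viral load → outcome, so adjusting for it blocks the indirect effect. For the total causal effect of drug, use the unadjusted pooled rates.
The causal difference is the pooled difference: 0.271 − 0.145 = +0.126.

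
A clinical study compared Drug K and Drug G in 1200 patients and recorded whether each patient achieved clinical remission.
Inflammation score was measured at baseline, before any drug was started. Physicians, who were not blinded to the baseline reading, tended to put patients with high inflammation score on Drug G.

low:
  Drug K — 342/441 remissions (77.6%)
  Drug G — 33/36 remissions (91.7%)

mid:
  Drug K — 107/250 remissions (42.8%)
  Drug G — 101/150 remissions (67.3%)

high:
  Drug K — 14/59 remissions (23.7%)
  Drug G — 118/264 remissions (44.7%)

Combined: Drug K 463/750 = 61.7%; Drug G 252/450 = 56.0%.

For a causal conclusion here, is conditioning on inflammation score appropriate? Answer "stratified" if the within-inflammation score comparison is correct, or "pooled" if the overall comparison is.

stratified

Nothing the drug does changes inflammation score; the imbalance is an allocation artefact. With inflammation score also predicting the outcome, the pooled figure is confounded, and the within-stratum comparison is the causal one.
Within each level — low: 77.6% vs 91.7%; mid: 42.8% vs 67.3%; high: 23.7% vs 44.7% — Drug G is higher every time.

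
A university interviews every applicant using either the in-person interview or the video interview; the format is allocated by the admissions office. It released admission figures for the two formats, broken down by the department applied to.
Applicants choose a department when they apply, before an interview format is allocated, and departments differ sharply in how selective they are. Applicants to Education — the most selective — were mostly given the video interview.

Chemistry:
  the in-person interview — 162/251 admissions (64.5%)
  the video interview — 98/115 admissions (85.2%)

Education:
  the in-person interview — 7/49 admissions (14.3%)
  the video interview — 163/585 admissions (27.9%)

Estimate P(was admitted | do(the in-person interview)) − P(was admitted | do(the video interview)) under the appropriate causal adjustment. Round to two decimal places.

The department-specific comparison favours the video interview throughout, but the pooled figures favour the in-person interview. The question is whether to condition on department.
Department differs across interview formats for reasons unrelated to any effect of the interview format itself, and it separately predicts the outcome — a classic confounder. We must compare within department levels.
Adjusting over the population distribution of department: 0.366·(0.645−0.852) + 0.634·(0.143−0.279) = -0.162.

-0.16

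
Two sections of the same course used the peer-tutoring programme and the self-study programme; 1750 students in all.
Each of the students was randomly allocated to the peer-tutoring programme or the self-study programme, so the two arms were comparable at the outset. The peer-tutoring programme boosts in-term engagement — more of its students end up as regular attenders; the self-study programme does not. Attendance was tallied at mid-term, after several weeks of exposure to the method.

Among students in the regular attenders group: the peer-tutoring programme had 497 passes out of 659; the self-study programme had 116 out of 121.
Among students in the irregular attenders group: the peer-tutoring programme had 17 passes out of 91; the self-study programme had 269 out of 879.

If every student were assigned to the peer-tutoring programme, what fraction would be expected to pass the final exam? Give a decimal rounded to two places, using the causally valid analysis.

0.69

The mid-term attendance-specific comparison favours the self-study programme throughout, but the pooled figures favour the peer-tutoring programme. The question is whether to condition on mid-term attendance.
Mid-term attendance here is a post-treatment variable shaped by the teaching method; conditioning on it would introduce bias rather than remove it. The overall comparison is the causal one.
So P(outcome | do(the peer-tutoring programme)) is just the pooled rate for the peer-tutoring programme: 514/750 = 0.685.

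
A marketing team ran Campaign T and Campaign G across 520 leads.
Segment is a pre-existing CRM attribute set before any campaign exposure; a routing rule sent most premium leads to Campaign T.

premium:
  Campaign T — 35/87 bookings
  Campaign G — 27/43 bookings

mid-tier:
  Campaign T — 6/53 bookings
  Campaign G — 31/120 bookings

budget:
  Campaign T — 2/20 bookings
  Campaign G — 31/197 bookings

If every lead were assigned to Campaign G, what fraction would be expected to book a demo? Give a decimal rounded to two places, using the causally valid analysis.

0.31

The customer segment-specific comparison favours Campaign G throughout, but the pooled figures favour Campaign T. The question is whether to condition on customer segment.
Customer segment satisfies the back-door criterion: it is not a descendant of the campaign, and it blocks the spurious path from campaign to outcome. Adjusting for it (i.e., using the within-customer segment rates) gives the causal effect.
Standardising Campaign G to the population customer segment mix: 0.250·27/43 + 0.333·31/120 + 0.417·31/197 = 0.309.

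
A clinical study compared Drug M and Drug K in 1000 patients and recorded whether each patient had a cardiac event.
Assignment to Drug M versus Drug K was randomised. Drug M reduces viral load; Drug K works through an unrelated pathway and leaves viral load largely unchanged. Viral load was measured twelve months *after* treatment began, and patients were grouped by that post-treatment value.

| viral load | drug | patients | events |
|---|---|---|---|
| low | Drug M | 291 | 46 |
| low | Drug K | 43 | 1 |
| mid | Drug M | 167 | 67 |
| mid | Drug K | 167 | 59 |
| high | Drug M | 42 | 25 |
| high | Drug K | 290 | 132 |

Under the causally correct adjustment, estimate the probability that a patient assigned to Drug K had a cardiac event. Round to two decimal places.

0.38

Within every viral load level Drug K has the lower rate, yet pooled Drug M does — Simpson's reversal.
The distribution of viral load is itself part of what the drug does — it is an intermediate outcome. Holding it fixed would remove that part of the effect; the total effect is the pooled difference.
So P(outcome | do(Drug K)) is just the pooled rate for Drug K: 192/500 = 0.384.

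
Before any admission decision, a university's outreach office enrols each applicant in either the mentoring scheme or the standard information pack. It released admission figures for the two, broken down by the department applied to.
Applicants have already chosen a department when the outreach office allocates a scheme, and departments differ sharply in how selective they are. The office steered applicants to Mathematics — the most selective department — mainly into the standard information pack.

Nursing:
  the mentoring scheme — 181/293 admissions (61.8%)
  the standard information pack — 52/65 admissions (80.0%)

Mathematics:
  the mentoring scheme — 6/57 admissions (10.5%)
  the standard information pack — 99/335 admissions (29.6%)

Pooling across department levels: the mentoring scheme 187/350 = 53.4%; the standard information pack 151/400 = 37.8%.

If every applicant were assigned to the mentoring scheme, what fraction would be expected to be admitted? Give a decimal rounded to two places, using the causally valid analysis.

0.35

Department differs across outreach schemes for reasons unrelated to any effect of the outreach scheme itself, and it separately predicts the outcome — a classic confounder. We must compare within department levels.
Standardising the mentoring scheme to the population department mix: 0.477·181/293 + 0.523·6/57 = 0.350.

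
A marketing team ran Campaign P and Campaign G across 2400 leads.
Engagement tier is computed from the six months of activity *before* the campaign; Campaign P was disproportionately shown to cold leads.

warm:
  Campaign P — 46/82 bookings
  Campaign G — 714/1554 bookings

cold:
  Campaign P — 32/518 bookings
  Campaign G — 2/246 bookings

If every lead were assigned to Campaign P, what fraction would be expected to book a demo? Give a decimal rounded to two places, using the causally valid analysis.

0.40

The engagement tier-specific comparison favours Campaign P throughout, but the pooled figures favour Campaign G. The question is whether to condition on engagement tier.
Since engagement tier is a pre-existing factor (not a product of the campaign) and it affects the outcome on its own, it is a confounder. The stratified rates, not the pooled rate, identify the causal effect.
Standardising Campaign P to the population engagement tier mix: 0.682·46/82 + 0.318·32/518 = 0.402.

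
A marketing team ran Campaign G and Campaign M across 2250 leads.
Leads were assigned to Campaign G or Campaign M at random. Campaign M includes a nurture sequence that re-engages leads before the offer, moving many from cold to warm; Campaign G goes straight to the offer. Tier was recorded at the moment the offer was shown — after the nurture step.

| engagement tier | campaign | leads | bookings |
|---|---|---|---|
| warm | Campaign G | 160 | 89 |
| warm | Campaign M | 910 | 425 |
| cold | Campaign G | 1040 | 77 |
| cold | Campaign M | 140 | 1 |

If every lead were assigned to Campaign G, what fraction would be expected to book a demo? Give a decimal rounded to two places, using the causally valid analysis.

Stratifying would compare campaigns among leads the campaigns themselves sorted into engagement tier groups — a form of selection on an intermediate. The unconditioned pooled rates give the total causal effect.
So P(outcome | do(Campaign G)) is just the pooled rate for Campaign G: 166/1200 = 0.138.

0.14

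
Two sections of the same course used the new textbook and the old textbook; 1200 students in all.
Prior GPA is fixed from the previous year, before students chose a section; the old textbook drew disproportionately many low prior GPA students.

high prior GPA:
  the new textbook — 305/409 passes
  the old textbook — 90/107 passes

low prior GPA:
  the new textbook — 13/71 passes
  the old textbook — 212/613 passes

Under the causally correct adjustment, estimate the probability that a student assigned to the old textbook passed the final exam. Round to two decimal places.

0.56

Nothing the teaching method does changes prior GPA band; the imbalance is an allocation artefact. With prior GPA band also predicting the outcome, the pooled figure is confounded, and the within-stratum comparison is the causal one.
Standardising the old textbook to the population prior GPA band mix: 0.430·90/107 + 0.570·212/613 = 0.559.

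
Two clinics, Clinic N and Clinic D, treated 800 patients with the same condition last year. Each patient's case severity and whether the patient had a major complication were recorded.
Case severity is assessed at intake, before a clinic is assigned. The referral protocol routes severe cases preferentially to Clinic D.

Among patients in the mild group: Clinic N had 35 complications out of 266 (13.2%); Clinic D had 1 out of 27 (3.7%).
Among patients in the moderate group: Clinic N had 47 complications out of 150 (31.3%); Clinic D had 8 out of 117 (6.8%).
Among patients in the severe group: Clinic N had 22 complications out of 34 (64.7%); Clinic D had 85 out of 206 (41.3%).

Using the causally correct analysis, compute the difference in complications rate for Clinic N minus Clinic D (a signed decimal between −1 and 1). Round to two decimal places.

Here case severity is a common cause — it drives both which clinic a case falls under and the outcome. The crude comparison mixes populations; the stratum-specific rates are the causally relevant ones.
Adjusting over the population distribution of case severity: 0.366·(0.132−0.037) + 0.334·(0.313−0.068) + 0.300·(0.647−0.413) = +0.187.

+0.19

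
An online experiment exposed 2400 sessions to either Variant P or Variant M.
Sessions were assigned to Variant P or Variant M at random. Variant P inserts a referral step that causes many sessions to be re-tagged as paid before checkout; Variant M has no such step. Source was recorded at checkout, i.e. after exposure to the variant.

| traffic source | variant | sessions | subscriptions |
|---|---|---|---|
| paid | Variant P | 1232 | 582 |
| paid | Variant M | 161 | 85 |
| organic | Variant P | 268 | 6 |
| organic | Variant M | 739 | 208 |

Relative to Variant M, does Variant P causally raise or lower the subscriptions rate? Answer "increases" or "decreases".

increases

The stratified and pooled comparisons disagree (Variant M wins within each traffic source; Variant P wins overall), so the answer turns on the causal role of traffic source.
Traffic source is recorded after the variant and is itself shifted by it — it sits on the causal path from variant to outcome. Conditioning on a mediator would strip out part of the effect we want; the pooled comparison gives the total causal effect.
Pooled: Variant P 39.2% vs Variant M 32.6%; Variant P is higher overall.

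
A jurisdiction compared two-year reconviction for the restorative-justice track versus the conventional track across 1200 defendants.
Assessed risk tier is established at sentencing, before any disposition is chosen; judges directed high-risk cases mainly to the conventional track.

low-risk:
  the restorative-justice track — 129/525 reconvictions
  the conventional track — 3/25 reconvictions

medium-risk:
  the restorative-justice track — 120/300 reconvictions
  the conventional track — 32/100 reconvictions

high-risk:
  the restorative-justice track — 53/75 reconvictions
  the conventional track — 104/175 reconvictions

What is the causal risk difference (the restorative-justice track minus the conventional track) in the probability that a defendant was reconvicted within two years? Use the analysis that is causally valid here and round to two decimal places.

Here assessed risk tier is a common cause — it drives both which disposition a case falls under and the outcome. The crude comparison mixes populations; the stratum-specific rates are the causally relevant ones.
Adjusting over the population distribution of assessed risk tier: 0.458·(0.246−0.120) + 0.333·(0.400−0.320) + 0.208·(0.707−0.594) = +0.108.

+0.11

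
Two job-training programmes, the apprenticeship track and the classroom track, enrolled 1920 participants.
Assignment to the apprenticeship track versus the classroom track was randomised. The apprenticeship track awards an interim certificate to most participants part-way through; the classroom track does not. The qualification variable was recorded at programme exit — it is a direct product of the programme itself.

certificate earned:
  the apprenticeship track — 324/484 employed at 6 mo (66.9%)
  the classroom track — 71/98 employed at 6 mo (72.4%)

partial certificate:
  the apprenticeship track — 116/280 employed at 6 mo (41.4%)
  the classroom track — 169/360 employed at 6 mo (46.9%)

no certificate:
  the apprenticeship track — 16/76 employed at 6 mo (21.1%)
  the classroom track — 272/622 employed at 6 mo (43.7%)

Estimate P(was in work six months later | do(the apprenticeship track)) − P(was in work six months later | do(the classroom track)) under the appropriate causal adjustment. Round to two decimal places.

+0.07

Qualification attained during the programme here is a post-treatment variable shaped by the programme; conditioning on it would introduce bias rather than remove it. The overall comparison is the causal one.
The causal difference is the pooled difference: 0.543 − 0.474 = +0.069.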